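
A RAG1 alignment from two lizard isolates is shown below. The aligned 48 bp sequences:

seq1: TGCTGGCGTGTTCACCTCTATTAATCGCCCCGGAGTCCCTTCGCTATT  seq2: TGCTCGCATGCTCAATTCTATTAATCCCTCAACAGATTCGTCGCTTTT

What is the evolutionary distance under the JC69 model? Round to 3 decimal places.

The sequences differ at 15 of 48 sites, so p = 15/48 = 0.3125.
d = −(3/4) ln(1 − 4p/3) = −0.75 ln(1 − 0.416667) = −0.75 ln(0.583333)
  = −0.75 × (-0.538997) = 0.404248 substitutions/site.

0.404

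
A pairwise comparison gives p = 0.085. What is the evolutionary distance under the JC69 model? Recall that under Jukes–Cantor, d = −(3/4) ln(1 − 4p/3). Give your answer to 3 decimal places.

0.090

d = −(3/4) ln(1 − 4p/3) = −0.75 ln(1 − 0.113333) = −0.75 ln(0.886667)
  = −0.75 × (-0.120286) = 0.090215 substitutions/site.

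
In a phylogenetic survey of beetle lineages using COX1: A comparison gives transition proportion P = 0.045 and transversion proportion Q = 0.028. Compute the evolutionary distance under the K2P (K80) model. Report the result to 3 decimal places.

0.077

Under the Kimura two-parameter model, d = −½ ln(1 − 2P − Q) − ¼ ln(1 − 2Q).
1 − 2P − Q = 0.882, giving −½ ln(0.882) = 0.062782.
1 − 2Q = 0.944, giving −¼ ln(0.944) = 0.014407.
d = 0.062782 + 0.014407 = 0.077189.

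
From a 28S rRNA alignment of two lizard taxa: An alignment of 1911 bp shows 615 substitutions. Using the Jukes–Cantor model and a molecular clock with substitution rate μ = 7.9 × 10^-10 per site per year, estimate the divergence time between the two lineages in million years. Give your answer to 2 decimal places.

p = 615/1911 ≈ 0.321821.
d = −(3/4) ln(1 − 4p/3) = −0.75 ln(1 − 0.429095) = −0.75 ln(0.570905)
  = −0.75 × (-0.560532) = 0.420399 substitutions/site.
Under a molecular clock d = 2μt, so t = d/(2μ) = 0.420399 / (2 × 7.9 × 10^-10) = 266.08 million years.

266.08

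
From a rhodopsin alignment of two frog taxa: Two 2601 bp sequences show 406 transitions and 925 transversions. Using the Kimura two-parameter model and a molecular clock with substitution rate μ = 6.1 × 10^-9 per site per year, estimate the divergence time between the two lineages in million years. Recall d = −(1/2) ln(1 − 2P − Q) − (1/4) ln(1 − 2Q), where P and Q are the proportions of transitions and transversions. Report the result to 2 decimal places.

P = 406/2601 ≈ 0.156094 and Q = 925/2601 ≈ 0.355632.
Under the Kimura two-parameter model, d = −½ ln(1 − 2P − Q) − ¼ ln(1 − 2Q).
1 − 2P − Q = 0.33218, giving −½ ln(0.33218) = 0.551039.
1 − 2Q = 0.288736, giving −¼ ln(0.288736) = 0.310561.
d = 0.551039 + 0.310561 = 0.861600.
Under a molecular clock d = 2μt, so t = d/(2μ) = 0.861600 / (2 × 6.1 × 10^-9) = 70.62 million years.

70.62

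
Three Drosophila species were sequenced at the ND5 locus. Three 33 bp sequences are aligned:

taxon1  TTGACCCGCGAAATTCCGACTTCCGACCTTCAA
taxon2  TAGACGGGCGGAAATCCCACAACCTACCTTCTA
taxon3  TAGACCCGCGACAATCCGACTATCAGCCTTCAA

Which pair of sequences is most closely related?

taxon1–taxon2: 10/33 differ, p = 0.303, d = 0.388.
taxon1–taxon3: 7/33 differ, p = 0.212, d = 0.249.
taxon2–taxon3: 10/33 differ, p = 0.303, d = 0.388.
The smallest distance is between taxon1 and taxon3.

taxon1 and taxon3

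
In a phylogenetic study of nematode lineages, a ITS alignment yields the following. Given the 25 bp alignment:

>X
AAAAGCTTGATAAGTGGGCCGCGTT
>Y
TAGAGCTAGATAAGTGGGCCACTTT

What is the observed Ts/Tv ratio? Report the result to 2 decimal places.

Transitions are A↔G and C↔T; transversions are all other mismatches.
Transitions: 2. Transversions: 3.
R = 2/3 = 0.666666… ≈ 0.67 (to 2 d.p.).

0.67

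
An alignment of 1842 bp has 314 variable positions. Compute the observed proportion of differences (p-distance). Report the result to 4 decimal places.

p = 314/1842 = 0.170466… ≈ 0.1705 (to 4 d.p.).

0.1705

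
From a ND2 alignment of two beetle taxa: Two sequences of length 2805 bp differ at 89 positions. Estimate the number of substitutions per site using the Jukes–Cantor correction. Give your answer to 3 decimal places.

p = 89/2805 ≈ 0.031729.
d = −(3/4) ln(1 − 4p/3) = −0.75 ln(1 − 0.042305) = −0.75 ln(0.957695)
  = −0.75 × (-0.043226) = 0.032420 substitutions/site.

0.032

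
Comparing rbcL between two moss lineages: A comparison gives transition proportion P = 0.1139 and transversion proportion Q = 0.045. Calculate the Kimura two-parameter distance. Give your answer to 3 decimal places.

0.183

Under the Kimura two-parameter model, d = −½ ln(1 − 2P − Q) − ¼ ln(1 − 2Q).
1 − 2P − Q = 0.7272, giving −½ ln(0.7272) = 0.159277.
1 − 2Q = 0.91, giving −¼ ln(0.91) = 0.023578.
d = 0.159277 + 0.023578 = 0.182855.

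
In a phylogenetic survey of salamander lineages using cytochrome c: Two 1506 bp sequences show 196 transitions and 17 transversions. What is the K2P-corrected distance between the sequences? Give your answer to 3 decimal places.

0.164

P = 196/1506 ≈ 0.130146 and Q = 17/1506 ≈ 0.011288.
Under the Kimura two-parameter model, d = −½ ln(1 − 2P − Q) − ¼ ln(1 − 2Q).
1 − 2P − Q = 0.72842, giving −½ ln(0.72842) = 0.158439.
1 − 2Q = 0.977424, giving −¼ ln(0.977424) = 0.005709.
d = 0.158439 + 0.005709 = 0.164148.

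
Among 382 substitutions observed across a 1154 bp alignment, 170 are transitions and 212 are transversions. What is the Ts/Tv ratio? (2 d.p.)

0.80

R = 170/212 = 0.801886… ≈ 0.80 (to 2 d.p.).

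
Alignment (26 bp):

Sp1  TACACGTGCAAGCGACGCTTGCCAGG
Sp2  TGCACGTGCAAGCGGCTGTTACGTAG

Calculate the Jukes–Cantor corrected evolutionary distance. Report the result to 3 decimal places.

0.396

The sequences differ at 8 of 26 sites (2, 15, 17, 18, 21, 23, 24, 25), so p = 8/26 ≈ 0.307692.
d = −(3/4) ln(1 − 4p/3) = −0.75 ln(1 − 0.410256) = −0.75 ln(0.589744)
  = −0.75 × (-0.528067) = 0.396050 substitutions/site.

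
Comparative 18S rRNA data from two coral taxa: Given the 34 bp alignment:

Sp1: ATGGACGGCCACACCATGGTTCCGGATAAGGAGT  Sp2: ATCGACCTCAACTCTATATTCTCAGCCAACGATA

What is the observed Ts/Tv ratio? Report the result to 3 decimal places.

Transitions are A↔G and C↔T; transversions are all other mismatches.
Transitions: 6. Transversions: 10.
R = 6/10 = 0.600.

0.600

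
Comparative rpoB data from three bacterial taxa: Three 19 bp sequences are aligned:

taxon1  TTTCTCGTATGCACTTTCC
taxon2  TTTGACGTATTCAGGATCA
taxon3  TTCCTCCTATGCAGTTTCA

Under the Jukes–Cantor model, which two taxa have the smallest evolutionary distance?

taxon1–taxon2: 7/19 differ, p = 0.368, d = 0.507.
taxon1–taxon3: 4/19 differ, p = 0.211, d = 0.247.
taxon2–taxon3: 7/19 differ, p = 0.368, d = 0.507.
The smallest distance is between taxon1 and taxon3.

taxon1 and taxon3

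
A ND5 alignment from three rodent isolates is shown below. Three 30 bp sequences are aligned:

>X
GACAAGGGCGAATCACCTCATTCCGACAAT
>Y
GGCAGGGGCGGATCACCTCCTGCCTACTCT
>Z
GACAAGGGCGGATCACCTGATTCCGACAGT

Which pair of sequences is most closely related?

X and Z

X–Y: 8/30 differ, p = 0.267, d = 0.330.
X–Z: 3/30 differ, p = 0.100, d = 0.107.
Y–Z: 8/30 differ, p = 0.267, d = 0.330.
The smallest distance is between X and Z.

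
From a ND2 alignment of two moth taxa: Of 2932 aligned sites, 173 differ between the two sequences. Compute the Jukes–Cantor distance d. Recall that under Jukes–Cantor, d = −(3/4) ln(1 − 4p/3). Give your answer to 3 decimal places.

0.061

p = 173/2932 ≈ 0.059004.
d = −(3/4) ln(1 − 4p/3) = −0.75 ln(1 − 0.078672) = −0.75 ln(0.921328)
  = −0.75 × (-0.081939) = 0.061454 substitutions/site.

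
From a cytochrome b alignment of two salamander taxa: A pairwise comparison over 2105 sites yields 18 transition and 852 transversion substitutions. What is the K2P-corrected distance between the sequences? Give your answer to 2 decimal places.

0.69

P = 18/2105 ≈ 0.008551 and Q = 852/2105 ≈ 0.404751.
Under the Kimura two-parameter model, d = −½ ln(1 − 2P − Q) − ¼ ln(1 − 2Q).
1 − 2P − Q = 0.578147, giving −½ ln(0.578147) = 0.273964.
1 − 2Q = 0.190498, giving −¼ ln(0.190498) = 0.414528.
d = 0.273964 + 0.414528 = 0.688492.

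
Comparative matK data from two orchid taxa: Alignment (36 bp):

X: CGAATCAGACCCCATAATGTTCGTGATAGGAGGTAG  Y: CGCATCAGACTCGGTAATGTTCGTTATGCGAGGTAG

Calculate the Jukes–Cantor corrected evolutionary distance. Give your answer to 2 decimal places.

The sequences differ at 7 of 36 sites (3, 11, 13, 14, 25, 28, 29), so p = 7/36 ≈ 0.194444.
d = −(3/4) ln(1 − 4p/3) = −0.75 ln(1 − 0.259259) = −0.75 ln(0.740741)
  = −0.75 × (-0.300104) = 0.225078 substitutions/site.

0.23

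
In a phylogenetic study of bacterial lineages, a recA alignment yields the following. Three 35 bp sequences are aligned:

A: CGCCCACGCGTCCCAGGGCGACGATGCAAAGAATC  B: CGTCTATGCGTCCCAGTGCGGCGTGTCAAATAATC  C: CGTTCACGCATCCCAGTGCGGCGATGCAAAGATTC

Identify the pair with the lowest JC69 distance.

A–B: 9/35 differ, p = 0.257, d = 0.315.
A–C: 6/35 differ, p = 0.171, d = 0.195.
B–C: 9/35 differ, p = 0.257, d = 0.315.
The smallest distance is between A and C.

A and C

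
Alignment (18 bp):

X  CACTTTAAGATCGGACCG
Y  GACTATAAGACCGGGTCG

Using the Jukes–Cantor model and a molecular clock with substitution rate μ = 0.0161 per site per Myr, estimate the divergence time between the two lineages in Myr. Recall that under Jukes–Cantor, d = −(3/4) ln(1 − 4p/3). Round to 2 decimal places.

The sequences differ at 5 of 18 sites (1, 5, 11, 15, 16), so p = 5/18 ≈ 0.277778.
d = −(3/4) ln(1 − 4p/3) = −0.75 ln(1 − 0.370371) = −0.75 ln(0.629629)
  = −0.75 × (-0.462625) = 0.346969 substitutions/site.
Under a molecular clock d = 2μt, so t = d/(2μ) = 0.346969 / (2 × 0.0161) = 10.78 Myr.

10.78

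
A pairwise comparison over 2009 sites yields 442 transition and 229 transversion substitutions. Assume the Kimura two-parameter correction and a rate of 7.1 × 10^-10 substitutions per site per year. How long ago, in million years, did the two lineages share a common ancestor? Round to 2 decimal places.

329.87

P = 442/2009 ≈ 0.22001 and Q = 229/2009 ≈ 0.113987.
Under the Kimura two-parameter model, d = −½ ln(1 − 2P − Q) − ¼ ln(1 − 2Q).
1 − 2P − Q = 0.445993, giving −½ ln(0.445993) = 0.403726.
1 − 2Q = 0.772026, giving −¼ ln(0.772026) = 0.064684.
d = 0.403726 + 0.064684 = 0.468410.
Under a molecular clock d = 2μt, so t = d/(2μ) = 0.468410 / (2 × 7.1 × 10^-10) = 329.87 million years.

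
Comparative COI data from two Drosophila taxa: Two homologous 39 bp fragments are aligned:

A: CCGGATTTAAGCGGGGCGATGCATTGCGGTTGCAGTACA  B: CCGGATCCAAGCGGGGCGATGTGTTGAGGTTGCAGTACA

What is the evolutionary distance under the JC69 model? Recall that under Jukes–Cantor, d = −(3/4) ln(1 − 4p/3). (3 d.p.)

The sequences differ at 5 of 39 sites (7, 8, 22, 23, 27), so p = 5/39 ≈ 0.128205.
d = −(3/4) ln(1 − 4p/3) = −0.75 ln(1 − 0.17094) = −0.75 ln(0.82906)
  = −0.75 × (-0.187463) = 0.140597 substitutions/site.

0.141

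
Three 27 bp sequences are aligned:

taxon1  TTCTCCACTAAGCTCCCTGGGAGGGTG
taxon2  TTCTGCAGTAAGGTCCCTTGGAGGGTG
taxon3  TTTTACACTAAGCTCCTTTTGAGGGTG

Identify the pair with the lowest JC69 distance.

taxon1 and taxon2

taxon1–taxon2: 4/27 differ, p = 0.148, d = 0.165.
taxon1–taxon3: 5/27 differ, p = 0.185, d = 0.213.
taxon2–taxon3: 6/27 differ, p = 0.222, d = 0.264.
The smallest distance is between taxon1 and taxon2.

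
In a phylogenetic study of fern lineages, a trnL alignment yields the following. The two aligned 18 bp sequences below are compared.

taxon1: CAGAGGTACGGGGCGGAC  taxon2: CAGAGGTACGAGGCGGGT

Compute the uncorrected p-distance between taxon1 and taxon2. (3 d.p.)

0.167

The sequences differ at 3 of 18 positions (sites 11, 17, 18).
p = 3/18 = 0.166666… ≈ 0.167 (to 3 d.p.).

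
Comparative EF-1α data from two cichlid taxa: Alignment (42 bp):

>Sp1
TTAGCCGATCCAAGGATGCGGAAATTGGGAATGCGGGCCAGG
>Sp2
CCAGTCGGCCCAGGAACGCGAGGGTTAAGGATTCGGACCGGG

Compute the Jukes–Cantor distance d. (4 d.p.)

0.6355

The sequences differ at 18 of 42 sites, so p = 18/42 ≈ 0.428571.
d = −(3/4) ln(1 − 4p/3) = −0.75 ln(1 − 0.571428) = −0.75 ln(0.428572)
  = −0.75 × (-0.847297) = 0.635473 substitutions/site.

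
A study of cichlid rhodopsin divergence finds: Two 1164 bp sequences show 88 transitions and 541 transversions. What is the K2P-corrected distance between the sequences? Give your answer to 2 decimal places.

1.14

P = 88/1164 ≈ 0.075601 and Q = 541/1164 ≈ 0.464777.
Under the Kimura two-parameter model, d = −½ ln(1 − 2P − Q) − ¼ ln(1 − 2Q).
1 − 2P − Q = 0.384021, giving −½ ln(0.384021) = 0.478529.
1 − 2Q = 0.070446, giving −¼ ln(0.070446) = 0.663227.
d = 0.478529 + 0.663227 = 1.141756.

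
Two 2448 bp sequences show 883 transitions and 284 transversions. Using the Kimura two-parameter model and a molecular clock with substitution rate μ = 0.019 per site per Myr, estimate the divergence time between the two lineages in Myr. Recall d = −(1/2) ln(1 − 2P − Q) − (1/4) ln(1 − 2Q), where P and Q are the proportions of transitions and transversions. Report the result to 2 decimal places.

25.64

P = 883/2448 ≈ 0.360703 and Q = 284/2448 ≈ 0.116013.
Under the Kimura two-parameter model, d = −½ ln(1 − 2P − Q) − ¼ ln(1 − 2Q).
1 − 2P − Q = 0.162581, giving −½ ln(0.162581) = 0.908289.
1 − 2Q = 0.767974, giving −¼ ln(0.767974) = 0.066000.
d = 0.908289 + 0.066000 = 0.974289.
Under a molecular clock d = 2μt, so t = d/(2μ) = 0.974289 / (2 × 0.019) = 25.64 Myr.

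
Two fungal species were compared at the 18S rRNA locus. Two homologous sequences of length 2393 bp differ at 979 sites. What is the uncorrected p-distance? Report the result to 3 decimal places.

0.409

p = 979/2393 = 0.409109… ≈ 0.409 (to 3 d.p.).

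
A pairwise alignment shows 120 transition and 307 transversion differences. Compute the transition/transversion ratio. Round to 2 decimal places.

0.39

R = 120/307 = 0.390879… ≈ 0.39 (to 2 d.p.).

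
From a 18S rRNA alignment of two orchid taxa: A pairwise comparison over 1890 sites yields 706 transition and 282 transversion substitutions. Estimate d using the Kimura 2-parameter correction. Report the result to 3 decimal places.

1.222

P = 706/1890 ≈ 0.373545 and Q = 282/1890 ≈ 0.149206.
Under the Kimura two-parameter model, d = −½ ln(1 − 2P − Q) − ¼ ln(1 − 2Q).
1 − 2P − Q = 0.103704, giving −½ ln(0.103704) = 1.133107.
1 − 2Q = 0.701588, giving −¼ ln(0.701588) = 0.088602.
d = 1.133107 + 0.088602 = 1.221709.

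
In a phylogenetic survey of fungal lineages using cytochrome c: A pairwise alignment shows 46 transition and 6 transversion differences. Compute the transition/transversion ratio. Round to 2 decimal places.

R = 46/6 = 7.666666… ≈ 7.67 (to 2 d.p.).

7.67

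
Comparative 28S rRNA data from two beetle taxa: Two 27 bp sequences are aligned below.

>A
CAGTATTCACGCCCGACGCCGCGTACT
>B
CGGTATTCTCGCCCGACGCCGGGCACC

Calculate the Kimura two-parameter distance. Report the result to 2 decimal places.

Of 27 sites, 3 differences are transitions and 2 are transversions, so P = 3/27 ≈ 0.111111 and Q = 2/27 ≈ 0.074074.
Under the Kimura two-parameter model, d = −½ ln(1 − 2P − Q) − ¼ ln(1 − 2Q).
1 − 2P − Q = 0.703704, giving −½ ln(0.703704) = 0.175699.
1 − 2Q = 0.851852, giving −¼ ln(0.851852) = 0.040086.
d = 0.175699 + 0.040086 = 0.215785.

0.22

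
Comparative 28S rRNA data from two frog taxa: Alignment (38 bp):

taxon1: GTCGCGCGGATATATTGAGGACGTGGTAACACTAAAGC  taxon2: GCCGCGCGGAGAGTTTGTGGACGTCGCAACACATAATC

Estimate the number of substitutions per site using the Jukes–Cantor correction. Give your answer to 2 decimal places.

The sequences differ at 10 of 38 sites (2, 11, 13, 14, 18, 25, 27, 33, 34, 37), so p = 10/38 ≈ 0.263158.
d = −(3/4) ln(1 − 4p/3) = −0.75 ln(1 − 0.350877) = −0.75 ln(0.649123)
  = −0.75 × (-0.432133) = 0.324100 substitutions/site.

0.32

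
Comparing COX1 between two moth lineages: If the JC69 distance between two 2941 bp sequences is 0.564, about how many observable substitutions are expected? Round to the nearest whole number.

1166

Invert JC69: p = (3/4)(1 − e^(−4d/3)) = 0.75 × (1 − e^(-0.752)) = 0.75 × (1 − 0.471423) = 0.396433.
Expected differing sites = pL ≈ 0.396433 × 2941 = 1165.909453 ≈ 1166.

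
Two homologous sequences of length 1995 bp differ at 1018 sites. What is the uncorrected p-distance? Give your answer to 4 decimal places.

0.5103

p = 1018/1995 = 0.510275… ≈ 0.5103 (to 4 d.p.).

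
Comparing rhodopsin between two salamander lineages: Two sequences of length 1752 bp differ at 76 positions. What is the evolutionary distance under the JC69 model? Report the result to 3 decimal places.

p = 76/1752 ≈ 0.043379.
d = −(3/4) ln(1 − 4p/3) = −0.75 ln(1 − 0.057839) = −0.75 ln(0.942161)
  = −0.75 × (-0.059579) = 0.044684 substitutions/site.

0.045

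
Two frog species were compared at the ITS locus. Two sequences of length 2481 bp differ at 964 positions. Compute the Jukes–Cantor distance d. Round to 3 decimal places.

0.547

p = 964/2481 ≈ 0.388553.
d = −(3/4) ln(1 − 4p/3) = −0.75 ln(1 − 0.518071) = −0.75 ln(0.481929)
  = −0.75 × (-0.729958) = 0.547469 substitutions/site.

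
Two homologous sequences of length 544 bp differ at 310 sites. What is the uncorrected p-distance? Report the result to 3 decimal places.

p = 310/544 = 0.569852… ≈ 0.570 (to 3 d.p.).

0.570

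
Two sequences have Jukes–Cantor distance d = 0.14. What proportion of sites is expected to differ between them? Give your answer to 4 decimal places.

p = (3/4)(1 − e^(−4d/3)) = 0.75 × (1 − e^(-0.186667)) = 0.75 × (1 − 0.829720) = 0.127710.

0.1277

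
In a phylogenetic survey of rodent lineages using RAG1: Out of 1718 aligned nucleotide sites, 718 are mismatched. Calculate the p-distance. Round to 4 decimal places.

0.4179

p = 718/1718 = 0.417927… ≈ 0.4179 (to 4 d.p.).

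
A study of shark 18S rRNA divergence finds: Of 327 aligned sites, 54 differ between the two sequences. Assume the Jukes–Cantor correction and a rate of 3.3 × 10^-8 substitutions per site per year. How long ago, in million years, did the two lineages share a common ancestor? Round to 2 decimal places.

p = 54/327 ≈ 0.165138.
d = −(3/4) ln(1 − 4p/3) = −0.75 ln(1 − 0.220184) = −0.75 ln(0.779816)
  = −0.75 × (-0.248697) = 0.186523 substitutions/site.
Under a molecular clock d = 2μt, so t = d/(2μ) = 0.186523 / (2 × 3.3 × 10^-8) = 2.83 million years.

2.83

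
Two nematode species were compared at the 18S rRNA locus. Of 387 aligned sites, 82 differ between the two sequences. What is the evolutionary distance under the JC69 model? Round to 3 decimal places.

0.249

p = 82/387 ≈ 0.211886.
d = −(3/4) ln(1 − 4p/3) = −0.75 ln(1 − 0.282515) = −0.75 ln(0.717485)
  = −0.75 × (-0.332003) = 0.249002 substitutions/site.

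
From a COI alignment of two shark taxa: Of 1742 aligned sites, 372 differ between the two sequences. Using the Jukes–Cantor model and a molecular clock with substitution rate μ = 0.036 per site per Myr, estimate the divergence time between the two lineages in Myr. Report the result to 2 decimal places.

3.49

p = 372/1742 ≈ 0.213548.
d = −(3/4) ln(1 − 4p/3) = −0.75 ln(1 − 0.284731) = −0.75 ln(0.715269)
  = −0.75 × (-0.335097) = 0.251323 substitutions/site.
Under a molecular clock d = 2μt, so t = d/(2μ) = 0.251323 / (2 × 0.036) = 3.49 Myr.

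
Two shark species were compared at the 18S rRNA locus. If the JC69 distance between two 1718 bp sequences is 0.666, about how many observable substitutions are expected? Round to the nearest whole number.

Invert JC69: p = (3/4)(1 − e^(−4d/3)) = 0.75 × (1 − e^(-0.888)) = 0.75 × (1 − 0.411478) = 0.441392.
Expected differing sites = pL ≈ 0.441392 × 1718 = 758.311456 ≈ 758.

758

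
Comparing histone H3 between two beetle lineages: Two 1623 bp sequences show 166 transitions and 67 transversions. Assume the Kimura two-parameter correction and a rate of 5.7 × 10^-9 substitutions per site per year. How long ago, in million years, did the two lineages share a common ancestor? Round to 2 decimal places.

P = 166/1623 ≈ 0.10228 and Q = 67/1623 ≈ 0.041282.
Under the Kimura two-parameter model, d = −½ ln(1 − 2P − Q) − ¼ ln(1 − 2Q).
1 − 2P − Q = 0.754158, giving −½ ln(0.754158) = 0.141077.
1 − 2Q = 0.917436, giving −¼ ln(0.917436) = 0.021543.
d = 0.141077 + 0.021543 = 0.162620.
Under a molecular clock d = 2μt, so t = d/(2μ) = 0.162620 / (2 × 5.7 × 10^-9) = 14.26 million years.

14.26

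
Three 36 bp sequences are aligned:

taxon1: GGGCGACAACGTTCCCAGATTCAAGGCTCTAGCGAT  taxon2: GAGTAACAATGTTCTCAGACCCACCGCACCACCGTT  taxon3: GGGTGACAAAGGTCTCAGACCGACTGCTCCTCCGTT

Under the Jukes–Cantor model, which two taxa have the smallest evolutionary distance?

taxon2 and taxon3

taxon1–taxon2: 13/36 differ, p = 0.361, d = 0.493.
taxon1–taxon3: 13/36 differ, p = 0.361, d = 0.493.
taxon2–taxon3: 8/36 differ, p = 0.222, d = 0.264.
The smallest distance is between taxon2 and taxon3.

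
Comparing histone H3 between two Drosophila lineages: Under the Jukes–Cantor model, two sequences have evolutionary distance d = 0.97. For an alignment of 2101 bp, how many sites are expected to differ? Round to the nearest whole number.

1143

Invert JC69: p = (3/4)(1 − e^(−4d/3)) = 0.75 × (1 − e^(-1.293333)) = 0.75 × (1 − 0.274355) = 0.544234.
Expected differing sites = pL ≈ 0.544234 × 2101 = 1143.435634 ≈ 1143.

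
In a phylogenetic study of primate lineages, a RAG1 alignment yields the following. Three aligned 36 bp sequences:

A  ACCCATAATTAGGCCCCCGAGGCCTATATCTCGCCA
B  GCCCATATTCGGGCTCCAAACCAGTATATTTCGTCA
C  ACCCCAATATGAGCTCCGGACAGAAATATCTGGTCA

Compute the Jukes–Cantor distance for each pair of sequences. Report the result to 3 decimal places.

A–B: 13/36 sites differ → p ≈ 0.361111, d = −0.75 ln(1 − 0.481481) = 0.492584 ≈ 0.493.
A–C: 15/36 sites differ → p ≈ 0.416667, d = −0.75 ln(1 − 0.555556) = 0.608198 ≈ 0.608.
B–C: 14/36 sites differ → p ≈ 0.388889, d = −0.75 ln(1 − 0.518519) = 0.548166 ≈ 0.548.

d(A,B) = 0.493, d(A,C) = 0.608, d(B,C) = 0.548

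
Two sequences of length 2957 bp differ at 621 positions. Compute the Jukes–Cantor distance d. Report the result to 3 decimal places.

p = 621/2957 ≈ 0.21001.
d = −(3/4) ln(1 − 4p/3) = −0.75 ln(1 − 0.280013) = −0.75 ln(0.719987)
  = −0.75 × (-0.328522) = 0.246392 substitutions/site.

0.246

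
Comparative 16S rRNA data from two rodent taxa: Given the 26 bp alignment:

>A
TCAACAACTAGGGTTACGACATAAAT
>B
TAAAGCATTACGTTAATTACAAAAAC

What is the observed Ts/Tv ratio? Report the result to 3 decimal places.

0.375

Transitions are A↔G and C↔T; transversions are all other mismatches.
Transitions: 3. Transversions: 8.
R = 3/8 = 0.375.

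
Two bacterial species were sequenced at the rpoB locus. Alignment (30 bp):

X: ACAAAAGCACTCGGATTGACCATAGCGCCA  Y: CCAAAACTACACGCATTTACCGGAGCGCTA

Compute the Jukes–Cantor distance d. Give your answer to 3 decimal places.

The sequences differ at 9 of 30 sites (1, 7, 8, 11, 14, 18, 22, 23, 29), so p = 9/30 = 0.3.
d = −(3/4) ln(1 − 4p/3) = −0.75 ln(1 − 0.4) = −0.75 ln(0.6)
  = −0.75 × (-0.510826) = 0.383120 substitutions/site.

0.383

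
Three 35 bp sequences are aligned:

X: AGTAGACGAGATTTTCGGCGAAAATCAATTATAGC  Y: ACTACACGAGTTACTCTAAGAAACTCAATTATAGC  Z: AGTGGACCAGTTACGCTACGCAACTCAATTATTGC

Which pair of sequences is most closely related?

X–Y: 9/35 differ, p = 0.257, d = 0.315.
X–Z: 11/35 differ, p = 0.314, d = 0.407.
Y–Z: 8/35 differ, p = 0.229, d = 0.273.
The smallest distance is between Y and Z.

Y and Z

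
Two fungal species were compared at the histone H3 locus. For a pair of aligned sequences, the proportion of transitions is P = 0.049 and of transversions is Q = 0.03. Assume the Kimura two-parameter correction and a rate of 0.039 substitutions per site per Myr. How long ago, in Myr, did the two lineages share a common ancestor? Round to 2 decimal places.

1.08

Under the Kimura two-parameter model, d = −½ ln(1 − 2P − Q) − ¼ ln(1 − 2Q).
1 − 2P − Q = 0.872, giving −½ ln(0.872) = 0.068483.
1 − 2Q = 0.94, giving −¼ ln(0.94) = 0.015469.
d = 0.068483 + 0.015469 = 0.083952.
Under a molecular clock d = 2μt, so t = d/(2μ) = 0.083952 / (2 × 0.039) = 1.08 Myr.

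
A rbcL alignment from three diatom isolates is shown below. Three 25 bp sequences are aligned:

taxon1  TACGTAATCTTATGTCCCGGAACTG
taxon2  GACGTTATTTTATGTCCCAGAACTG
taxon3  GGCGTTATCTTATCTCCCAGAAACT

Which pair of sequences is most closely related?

taxon1–taxon2: 4/25 differ, p = 0.160, d = 0.180.
taxon1–taxon3: 8/25 differ, p = 0.320, d = 0.417.
taxon2–taxon3: 6/25 differ, p = 0.240, d = 0.289.
The smallest distance is between taxon1 and taxon2.

taxon1 and taxon2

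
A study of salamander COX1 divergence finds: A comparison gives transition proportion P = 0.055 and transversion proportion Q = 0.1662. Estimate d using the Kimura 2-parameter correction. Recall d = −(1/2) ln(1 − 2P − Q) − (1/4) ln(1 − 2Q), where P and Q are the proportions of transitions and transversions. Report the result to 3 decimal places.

Under the Kimura two-parameter model, d = −½ ln(1 − 2P − Q) − ¼ ln(1 − 2Q).
1 − 2P − Q = 0.7238, giving −½ ln(0.7238) = 0.161620.
1 − 2Q = 0.6676, giving −¼ ln(0.6676) = 0.101017.
d = 0.161620 + 0.101017 = 0.262637.

0.263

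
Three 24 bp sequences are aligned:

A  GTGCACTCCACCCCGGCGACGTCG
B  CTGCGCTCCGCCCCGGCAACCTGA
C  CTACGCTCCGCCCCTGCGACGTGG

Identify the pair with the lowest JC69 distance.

B and C

A–B: 7/24 differ, p = 0.292, d = 0.369.
A–C: 6/24 differ, p = 0.250, d = 0.304.
B–C: 5/24 differ, p = 0.208, d = 0.244.
The smallest distance is between B and C.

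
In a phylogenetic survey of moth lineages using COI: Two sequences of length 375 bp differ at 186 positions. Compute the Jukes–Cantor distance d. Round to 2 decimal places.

0.81

p = 186/375 = 0.496.
d = −(3/4) ln(1 − 4p/3) = −0.75 ln(1 − 0.661333) = −0.75 ln(0.338667)
  = −0.75 × (-1.082738) = 0.812054 substitutions/site.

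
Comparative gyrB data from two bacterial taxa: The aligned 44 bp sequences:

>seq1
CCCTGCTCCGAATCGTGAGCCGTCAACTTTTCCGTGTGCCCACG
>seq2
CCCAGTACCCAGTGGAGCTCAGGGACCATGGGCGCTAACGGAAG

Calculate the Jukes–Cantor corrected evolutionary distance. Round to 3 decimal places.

The sequences differ at 24 of 44 sites, so p = 24/44 ≈ 0.545455.
d = −(3/4) ln(1 − 4p/3) = −0.75 ln(1 − 0.727273) = −0.75 ln(0.272727)
  = −0.75 × (-1.299284) = 0.974463 substitutions/site.

0.974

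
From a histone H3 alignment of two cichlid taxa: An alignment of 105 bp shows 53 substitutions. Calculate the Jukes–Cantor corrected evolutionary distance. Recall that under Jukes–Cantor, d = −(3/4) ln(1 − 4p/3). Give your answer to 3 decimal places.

p = 53/105 ≈ 0.504762.
d = −(3/4) ln(1 − 4p/3) = −0.75 ln(1 − 0.673016) = −0.75 ln(0.326984)
  = −0.75 × (-1.117844) = 0.838383 substitutions/site.

0.838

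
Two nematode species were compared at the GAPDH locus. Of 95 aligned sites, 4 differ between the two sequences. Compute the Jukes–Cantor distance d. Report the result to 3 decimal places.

0.043

p = 4/95 ≈ 0.042105.
d = −(3/4) ln(1 − 4p/3) = −0.75 ln(1 − 0.05614) = −0.75 ln(0.94386)
  = −0.75 × (-0.057777) = 0.043333 substitutions/site.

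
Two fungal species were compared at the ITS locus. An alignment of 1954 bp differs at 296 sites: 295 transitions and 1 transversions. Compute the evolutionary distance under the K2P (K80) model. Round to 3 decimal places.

P = 295/1954 ≈ 0.150972 and Q = 1/1954 ≈ 0.000512.
Under the Kimura two-parameter model, d = −½ ln(1 − 2P − Q) − ¼ ln(1 − 2Q).
1 − 2P − Q = 0.697544, giving −½ ln(0.697544) = 0.180095.
1 − 2Q = 0.998976, giving −¼ ln(0.998976) = 0.000256.
d = 0.180095 + 0.000256 = 0.180351.

0.180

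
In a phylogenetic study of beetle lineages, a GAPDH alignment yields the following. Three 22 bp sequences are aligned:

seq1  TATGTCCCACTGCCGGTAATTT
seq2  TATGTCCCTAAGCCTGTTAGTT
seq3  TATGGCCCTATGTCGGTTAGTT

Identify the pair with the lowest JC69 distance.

seq2 and seq3

seq1–seq2: 6/22 differ, p = 0.273, d = 0.339.
seq1–seq3: 6/22 differ, p = 0.273, d = 0.339.
seq2–seq3: 4/22 differ, p = 0.182, d = 0.208.
The smallest distance is between seq2 and seq3.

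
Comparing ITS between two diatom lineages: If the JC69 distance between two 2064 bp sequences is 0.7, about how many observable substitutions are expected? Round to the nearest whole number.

939

Invert JC69: p = (3/4)(1 − e^(−4d/3)) = 0.75 × (1 − e^(-0.933333)) = 0.75 × (1 − 0.393241) = 0.455069.
Expected differing sites = pL ≈ 0.455069 × 2064 = 939.262416 ≈ 939.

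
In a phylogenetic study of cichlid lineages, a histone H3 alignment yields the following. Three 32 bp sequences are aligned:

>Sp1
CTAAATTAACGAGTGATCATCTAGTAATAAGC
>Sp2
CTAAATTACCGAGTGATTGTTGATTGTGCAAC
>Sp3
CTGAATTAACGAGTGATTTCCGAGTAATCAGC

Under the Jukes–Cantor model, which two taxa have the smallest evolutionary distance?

Sp1–Sp2: 11/32 differ, p = 0.344, d = 0.460.
Sp1–Sp3: 6/32 differ, p = 0.188, d = 0.216.
Sp2–Sp3: 10/32 differ, p = 0.313, d = 0.404.
The smallest distance is between Sp1 and Sp3.

Sp1 and Sp3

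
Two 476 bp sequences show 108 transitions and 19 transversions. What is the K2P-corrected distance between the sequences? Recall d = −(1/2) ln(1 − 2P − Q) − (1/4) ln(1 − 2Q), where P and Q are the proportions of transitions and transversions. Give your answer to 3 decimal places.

P = 108/476 ≈ 0.226891 and Q = 19/476 ≈ 0.039916.
Under the Kimura two-parameter model, d = −½ ln(1 − 2P − Q) − ¼ ln(1 − 2Q).
1 − 2P − Q = 0.506302, giving −½ ln(0.506302) = 0.340311.
1 − 2Q = 0.920168, giving −¼ ln(0.920168) = 0.020800.
d = 0.340311 + 0.020800 = 0.361111.

0.361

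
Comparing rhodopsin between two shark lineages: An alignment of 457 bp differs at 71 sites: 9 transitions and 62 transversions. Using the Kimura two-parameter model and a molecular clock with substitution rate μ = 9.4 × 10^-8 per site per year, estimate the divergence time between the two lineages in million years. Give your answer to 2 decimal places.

0.93

P = 9/457 ≈ 0.019694 and Q = 62/457 ≈ 0.135667.
Under the Kimura two-parameter model, d = −½ ln(1 − 2P − Q) − ¼ ln(1 − 2Q).
1 − 2P − Q = 0.824945, giving −½ ln(0.824945) = 0.096219.
1 − 2Q = 0.728666, giving −¼ ln(0.728666) = 0.079135.
d = 0.096219 + 0.079135 = 0.175354.
Under a molecular clock d = 2μt, so t = d/(2μ) = 0.175354 / (2 × 9.4 × 10^-8) = 0.93 million years.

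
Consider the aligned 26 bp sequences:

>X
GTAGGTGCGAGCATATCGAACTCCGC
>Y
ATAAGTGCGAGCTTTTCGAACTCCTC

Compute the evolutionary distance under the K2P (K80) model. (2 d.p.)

Of 26 sites, 2 differences are transitions and 3 are transversions, so P = 2/26 ≈ 0.076923 and Q = 3/26 ≈ 0.115385.
Under the Kimura two-parameter model, d = −½ ln(1 − 2P − Q) − ¼ ln(1 − 2Q).
1 − 2P − Q = 0.730769, giving −½ ln(0.730769) = 0.156829.
1 − 2Q = 0.76923, giving −¼ ln(0.76923) = 0.065591.
d = 0.156829 + 0.065591 = 0.222420.

0.22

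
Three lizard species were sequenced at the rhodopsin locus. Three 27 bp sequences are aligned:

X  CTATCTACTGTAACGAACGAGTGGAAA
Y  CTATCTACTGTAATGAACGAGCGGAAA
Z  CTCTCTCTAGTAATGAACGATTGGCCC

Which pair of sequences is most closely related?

X–Y: 2/27 differ, p = 0.074, d = 0.078.
X–Z: 9/27 differ, p = 0.333, d = 0.441.
Y–Z: 9/27 differ, p = 0.333, d = 0.441.
The smallest distance is between X and Y.

X and Y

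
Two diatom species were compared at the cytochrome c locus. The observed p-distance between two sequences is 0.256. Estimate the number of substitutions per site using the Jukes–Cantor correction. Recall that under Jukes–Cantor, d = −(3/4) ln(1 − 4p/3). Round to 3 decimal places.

d = −(3/4) ln(1 − 4p/3) = −0.75 ln(1 − 0.341333) = −0.75 ln(0.658667)
  = −0.75 × (-0.417537) = 0.313153 substitutions/site.

0.313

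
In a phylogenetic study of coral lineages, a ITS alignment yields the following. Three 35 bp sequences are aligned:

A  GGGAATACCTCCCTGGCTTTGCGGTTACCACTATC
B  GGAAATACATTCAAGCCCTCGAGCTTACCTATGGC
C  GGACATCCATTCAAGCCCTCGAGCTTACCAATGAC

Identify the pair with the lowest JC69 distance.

A–B: 14/35 differ, p = 0.400, d = 0.572.
A–C: 15/35 differ, p = 0.429, d = 0.635.
B–C: 4/35 differ, p = 0.114, d = 0.124.
The smallest distance is between B and C.

B and C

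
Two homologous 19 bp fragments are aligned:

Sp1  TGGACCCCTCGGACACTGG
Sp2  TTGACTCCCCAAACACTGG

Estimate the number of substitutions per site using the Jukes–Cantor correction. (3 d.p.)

The sequences differ at 5 of 19 sites (2, 6, 9, 11, 12), so p = 5/19 ≈ 0.263158.
d = −(3/4) ln(1 − 4p/3) = −0.75 ln(1 − 0.350877) = −0.75 ln(0.649123)
  = −0.75 × (-0.432133) = 0.324100 substitutions/site.

0.324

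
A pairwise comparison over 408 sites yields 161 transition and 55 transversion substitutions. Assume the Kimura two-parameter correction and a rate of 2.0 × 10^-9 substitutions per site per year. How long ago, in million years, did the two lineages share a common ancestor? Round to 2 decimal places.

341.80

P = 161/408 ≈ 0.394608 and Q = 55/408 ≈ 0.134804.
Under the Kimura two-parameter model, d = −½ ln(1 − 2P − Q) − ¼ ln(1 − 2Q).
1 − 2P − Q = 0.07598, giving −½ ln(0.07598) = 1.288643.
1 − 2Q = 0.730392, giving −¼ ln(0.730392) = 0.078543.
d = 1.288643 + 0.078543 = 1.367186.
Under a molecular clock d = 2μt, so t = d/(2μ) = 1.367186 / (2 × 2.0 × 10^-9) = 341.80 million years.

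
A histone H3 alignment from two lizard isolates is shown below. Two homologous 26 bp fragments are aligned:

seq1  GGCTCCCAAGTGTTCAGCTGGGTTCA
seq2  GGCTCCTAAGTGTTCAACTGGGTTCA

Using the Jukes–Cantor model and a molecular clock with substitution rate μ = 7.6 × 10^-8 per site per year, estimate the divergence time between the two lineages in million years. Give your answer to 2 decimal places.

0.53

The sequences differ at 2 of 26 sites (7, 17), so p = 2/26 ≈ 0.076923.
d = −(3/4) ln(1 − 4p/3) = −0.75 ln(1 − 0.102564) = −0.75 ln(0.897436)
  = −0.75 × (-0.108213) = 0.081160 substitutions/site.
Under a molecular clock d = 2μt, so t = d/(2μ) = 0.081160 / (2 × 7.6 × 10^-8) = 0.53 million years.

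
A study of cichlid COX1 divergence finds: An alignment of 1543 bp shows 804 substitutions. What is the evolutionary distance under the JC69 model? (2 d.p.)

0.89

p = 804/1543 ≈ 0.521063.
d = −(3/4) ln(1 − 4p/3) = −0.75 ln(1 − 0.694751) = −0.75 ln(0.305249)
  = −0.75 × (-1.186627) = 0.889970 substitutions/site.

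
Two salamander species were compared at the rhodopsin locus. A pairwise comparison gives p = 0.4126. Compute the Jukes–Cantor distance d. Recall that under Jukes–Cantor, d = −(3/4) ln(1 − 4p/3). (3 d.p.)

0.599

d = −(3/4) ln(1 − 4p/3) = −0.75 ln(1 − 0.550133) = −0.75 ln(0.449867)
  = −0.75 × (-0.798803) = 0.599102 substitutions/site.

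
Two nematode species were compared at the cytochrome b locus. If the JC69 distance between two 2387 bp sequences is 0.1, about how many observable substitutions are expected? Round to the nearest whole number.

223

Invert JC69: p = (3/4)(1 − e^(−4d/3)) = 0.75 × (1 − e^(-0.133333)) = 0.75 × (1 − 0.875174) = 0.093620.
Expected differing sites = pL ≈ 0.093620 × 2387 = 223.47094 ≈ 223.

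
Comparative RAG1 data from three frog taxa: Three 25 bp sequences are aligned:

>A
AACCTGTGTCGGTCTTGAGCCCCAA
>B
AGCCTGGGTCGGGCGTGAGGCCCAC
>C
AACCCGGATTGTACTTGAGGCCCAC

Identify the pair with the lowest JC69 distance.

A–B: 6/25 differ, p = 0.240, d = 0.289.
A–C: 8/25 differ, p = 0.320, d = 0.417.
B–C: 7/25 differ, p = 0.280, d = 0.351.
The smallest distance is between A and B.

A and B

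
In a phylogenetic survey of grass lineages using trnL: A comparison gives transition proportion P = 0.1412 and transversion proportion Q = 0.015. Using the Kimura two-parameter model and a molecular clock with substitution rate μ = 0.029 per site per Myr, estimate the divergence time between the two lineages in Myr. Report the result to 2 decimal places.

3.17

Under the Kimura two-parameter model, d = −½ ln(1 − 2P − Q) − ¼ ln(1 − 2Q).
1 − 2P − Q = 0.7026, giving −½ ln(0.7026) = 0.176484.
1 − 2Q = 0.97, giving −¼ ln(0.97) = 0.007615.
d = 0.176484 + 0.007615 = 0.184099.
Under a molecular clock d = 2μt, so t = d/(2μ) = 0.184099 / (2 × 0.029) = 3.17 Myr.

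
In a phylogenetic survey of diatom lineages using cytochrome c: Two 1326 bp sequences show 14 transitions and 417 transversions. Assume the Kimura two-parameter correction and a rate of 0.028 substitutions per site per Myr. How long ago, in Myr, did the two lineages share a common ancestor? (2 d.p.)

8.08

P = 14/1326 ≈ 0.010558 and Q = 417/1326 ≈ 0.31448.
Under the Kimura two-parameter model, d = −½ ln(1 − 2P − Q) − ¼ ln(1 − 2Q).
1 − 2P − Q = 0.664404, giving −½ ln(0.664404) = 0.204432.
1 − 2Q = 0.37104, giving −¼ ln(0.37104) = 0.247861.
d = 0.204432 + 0.247861 = 0.452293.
Under a molecular clock d = 2μt, so t = d/(2μ) = 0.452293 / (2 × 0.028) = 8.08 Myr.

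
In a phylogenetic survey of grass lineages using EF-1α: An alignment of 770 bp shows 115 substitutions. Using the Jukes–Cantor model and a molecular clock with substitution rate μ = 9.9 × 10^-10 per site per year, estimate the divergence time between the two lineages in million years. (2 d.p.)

84.11

p = 115/770 ≈ 0.149351.
d = −(3/4) ln(1 − 4p/3) = −0.75 ln(1 − 0.199135) = −0.75 ln(0.800865)
  = −0.75 × (-0.222063) = 0.166547 substitutions/site.
Under a molecular clock d = 2μt, so t = d/(2μ) = 0.166547 / (2 × 9.9 × 10^-10) = 84.11 million years.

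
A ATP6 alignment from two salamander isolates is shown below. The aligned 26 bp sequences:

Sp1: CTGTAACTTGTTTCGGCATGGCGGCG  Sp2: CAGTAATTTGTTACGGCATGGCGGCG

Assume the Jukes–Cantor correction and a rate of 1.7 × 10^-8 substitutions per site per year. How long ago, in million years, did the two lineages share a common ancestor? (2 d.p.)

The sequences differ at 3 of 26 sites (2, 7, 13), so p = 3/26 ≈ 0.115385.
d = −(3/4) ln(1 − 4p/3) = −0.75 ln(1 − 0.153847) = −0.75 ln(0.846153)
  = −0.75 × (-0.167055) = 0.125291 substitutions/site.
Under a molecular clock d = 2μt, so t = d/(2μ) = 0.125291 / (2 × 1.7 × 10^-8) = 3.69 million years.

3.69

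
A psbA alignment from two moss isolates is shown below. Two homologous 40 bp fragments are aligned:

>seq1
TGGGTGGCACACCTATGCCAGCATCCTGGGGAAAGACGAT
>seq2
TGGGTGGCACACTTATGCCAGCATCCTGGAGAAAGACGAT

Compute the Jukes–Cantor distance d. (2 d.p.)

The sequences differ at 2 of 40 sites (13, 30), so p = 2/40 = 0.05.
d = −(3/4) ln(1 − 4p/3) = −0.75 ln(1 − 0.066667) = −0.75 ln(0.933333)
  = −0.75 × (-0.068993) = 0.051745 substitutions/site.

0.05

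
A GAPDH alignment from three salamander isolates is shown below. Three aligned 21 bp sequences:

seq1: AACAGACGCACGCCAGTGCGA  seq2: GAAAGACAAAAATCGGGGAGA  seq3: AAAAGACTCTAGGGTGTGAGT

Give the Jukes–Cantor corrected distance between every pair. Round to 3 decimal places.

d(seq1,seq2) = 0.756, d(seq1,seq3) = 0.635, d(seq2,seq3) = 0.756

seq1–seq2: 10/21 sites differ → p ≈ 0.47619, d = −0.75 ln(1 − 0.63492) = 0.755729 ≈ 0.756.
seq1–seq3: 9/21 sites differ → p ≈ 0.428571, d = −0.75 ln(1 − 0.571428) = 0.635472 ≈ 0.635.
seq2–seq3: 10/21 sites differ → p ≈ 0.47619, d = −0.75 ln(1 − 0.63492) = 0.755729 ≈ 0.756.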